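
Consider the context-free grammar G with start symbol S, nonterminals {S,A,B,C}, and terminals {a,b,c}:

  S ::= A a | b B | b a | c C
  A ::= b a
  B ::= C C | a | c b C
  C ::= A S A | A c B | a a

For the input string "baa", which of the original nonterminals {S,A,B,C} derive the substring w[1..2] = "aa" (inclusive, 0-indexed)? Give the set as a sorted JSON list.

CNF form of G:
  S -> A T1 | T0 B | T0 T1 | T2 C
  A -> T0 T1
  B -> C C | T2 X3 | a
  C -> A X4 | A X5 | T1 T1
  T0 -> b
  T1 -> a
  T2 -> c
  X3 -> T0 C
  X4 -> S A
  X5 -> T2 B

CYK fill (cells [i..j] with 1 ≤ i ≤ j ≤ 2 only):
  [1..1]={B,T1}  "a"  orig:{B}
  [2..2]={B,T1}  "a"  orig:{B}
  [1..2]={C}  "aa"

Original NTs in T[1,2] deriving "aa": ["C"]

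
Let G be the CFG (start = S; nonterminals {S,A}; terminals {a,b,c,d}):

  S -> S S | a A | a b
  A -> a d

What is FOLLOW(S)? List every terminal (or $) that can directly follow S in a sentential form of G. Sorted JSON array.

FIRST iteration:
pass 1:
  A via A→a d: +{a}
  S via S→a A: +{a}
  FIRST(S)={a}  FIRST(A)={a}
pass 2: — fixpoint
  FIRST(S)={a}  FIRST(A)={a}

FOLLOW iteration:
initialize: $ ∈ FOLLOW(S)
[1]
  S→S S: FOLLOW(S) ⊇ FIRST(S) = {a}; new: +{a}
  S→a A: FOLLOW(A) ⊇ FOLLOW(S) ⊇ {$,a}; new: +{$,a}
  FOLLOW[S]={$,a}  FOLLOW[A]={$,a}
[2] (no change)
  FOLLOW[S]={$,a}  FOLLOW[A]={$,a}

FOLLOW(S) = ["$", "a"]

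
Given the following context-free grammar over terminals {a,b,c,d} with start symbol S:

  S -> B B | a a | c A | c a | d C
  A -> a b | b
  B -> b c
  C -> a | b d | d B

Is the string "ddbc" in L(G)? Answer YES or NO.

Convert to CNF:
  S -> B B | T0 T0 | T2 A | T2 T0 | T3 C
  A -> T0 T1 | b
  B -> T1 T2
  C -> T1 T3 | T3 B | a
  T0 -> a
  T1 -> b
  T2 -> c
  T3 -> d

CYK fill:
  cell(0,0) d: {T3}  orig:{}
  cell(1,1) d: {T3}  orig:{}
  cell(2,2) b: {A,T1}  orig:{A}
  cell(3,3) c: {T2}  orig:{}
  cell(0,1) dd: ∅
  cell(1,2) db: ∅
  cell(2,3) bc: {B}
  cell(0,2) ddb: ∅
  cell(1,3) dbc: {C}
  cell(0,3) ddbc: {S}

S ∈ T[0,3] ⇒ YES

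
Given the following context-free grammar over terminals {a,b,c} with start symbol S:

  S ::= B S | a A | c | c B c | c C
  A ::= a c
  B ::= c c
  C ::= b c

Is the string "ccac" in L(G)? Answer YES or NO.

CNF form of G:
  S -> B S | T0 A | T1 C | T1 X3 | c
  A -> T0 T1
  B -> T1 T1
  C -> T2 T1
  T0 -> a
  T1 -> c
  T2 -> b
  X3 -> B T1

CYK fill:
  [0..0]={S,T1}  "c"  orig:{S}
  [1..1]={S,T1}  "c"  orig:{S}
  [2..2]={T0}  "a"  orig:{}
  [3..3]={S,T1}  "c"  orig:{S}
  [0..1]={B}  "cc"
  [1..2]=∅  "ca"
  [2..3]={A}  "ac"
  [0..2]=∅  "cca"
  [1..3]=∅  "cac"
  [0..3]=∅  "ccac"

S ∉ T[0,3] ⇒ NO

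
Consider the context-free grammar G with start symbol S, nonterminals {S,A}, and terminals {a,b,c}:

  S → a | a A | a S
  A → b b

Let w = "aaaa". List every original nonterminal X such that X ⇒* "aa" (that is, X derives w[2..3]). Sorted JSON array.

Convert to CNF:
  S -> T1 A | T1 S | a
  A -> T0 T0
  T0 -> b
  T1 -> a

CYK fill (cells [i..j] with 2 ≤ i ≤ j ≤ 3 only):
  cell(2,2) a: {S,T1}  orig:{S}
  cell(3,3) a: {S,T1}  orig:{S}
  cell(2,3) aa: {S}

Original NTs in T[2,3] deriving "aa": ["S"]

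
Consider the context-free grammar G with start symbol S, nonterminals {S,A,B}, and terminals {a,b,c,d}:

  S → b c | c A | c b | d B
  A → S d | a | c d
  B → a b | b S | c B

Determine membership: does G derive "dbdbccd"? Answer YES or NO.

CNF form of G:
  S -> T0 B | T1 A | T1 T3 | T3 T1
  A -> S T0 | T1 T0 | a
  B -> T1 B | T2 T3 | T3 S
  T0 -> d
  T1 -> c
  T2 -> a
  T3 -> b

Fill CYK table bottom-up:
  [0..0]={T0}  "d"  orig:{}
  [1..1]={T3}  "b"  orig:{}
  [2..2]={T0}  "d"  orig:{}
  [3..3]={T3}  "b"  orig:{}
  [4..4]={T1}  "c"  orig:{}
  [5..5]={T1}  "c"  orig:{}
  [6..6]={T0}  "d"  orig:{}
  [0..1]=∅  "db"
  [1..2]=∅  "bd"
  [2..3]=∅  "db"
  [3..4]={S}  "bc"
  [4..5]=∅  "cc"
  [5..6]={A}  "cd"
  [0..2]=∅  "dbd"
  [1..3]=∅  "bdb"
  [2..4]=∅  "dbc"
  [3..5]=∅  "bcc"
  [4..6]={S}  "ccd"
  [0..3]=∅  "dbdb"
  [1..4]=∅  "bdbc"
  [2..5]=∅  "dbcc"
  [3..6]={B}  "bccd"
  [0..4]=∅  "dbdbc"
  [1..5]=∅  "bdbcc"
  [2..6]={S}  "dbccd"
  [0..5]=∅  "dbdbcc"
  [1..6]={B}  "bdbccd"
  [0..6]={S}  "dbdbccd"

S ∈ T[0,6] ⇒ YES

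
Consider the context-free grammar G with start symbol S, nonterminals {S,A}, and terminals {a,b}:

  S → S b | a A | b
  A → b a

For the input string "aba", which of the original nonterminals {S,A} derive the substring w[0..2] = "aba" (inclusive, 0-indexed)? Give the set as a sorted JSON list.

Convert to CNF:
  S -> S T0 | T1 A | b
  A -> T0 T1
  T0 -> b
  T1 -> a

Fill CYK table bottom-up — only the sub-triangle for w[0..2]:
  T[0,0] 'a' = {T1}  orig:{}
  T[1,1] 'b' = {S,T0}  orig:{S}
  T[2,2] 'a' = {T1}  orig:{}
  T[0,1] 'ab' = ∅
  T[1,2] 'ba' = {A}
  T[0,2] 'aba' = {S}

Original NTs in T[0,2] deriving "aba": ["S"]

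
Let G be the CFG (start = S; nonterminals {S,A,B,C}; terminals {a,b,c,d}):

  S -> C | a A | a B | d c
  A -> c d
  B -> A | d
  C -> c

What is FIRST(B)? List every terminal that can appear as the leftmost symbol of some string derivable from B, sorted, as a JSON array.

FIRST sets, iterate to fixpoint:
iter 1:
  A via A→c d: +{c}
  B via B→A: +{c}
  B via B→d: +{d}
  C via C→c: +{c}
  S via S→C: +{c}
  S via S→a A: +{a}
  S via S→d c: +{d}
  FIRST(S)={a,c,d}  FIRST(A)={c}  FIRST(B)={c,d}  FIRST(C)={c}
iter 2: (stable)
  FIRST(S)={a,c,d}  FIRST(A)={c}  FIRST(B)={c,d}  FIRST(C)={c}

FIRST(B) = ["c", "d"]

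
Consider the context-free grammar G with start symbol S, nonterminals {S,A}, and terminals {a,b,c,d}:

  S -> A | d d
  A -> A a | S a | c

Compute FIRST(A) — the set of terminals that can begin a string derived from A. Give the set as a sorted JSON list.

FIRST iteration:
round 1:
  A via A→c: +{c}
  S via S→A: +{c}
  S via S→d d: +{d}
  FIRST[S]={c,d}  FIRST[A]={c}
round 2:
  A via A→S a: +{d}
  FIRST[S]={c,d}  FIRST[A]={c,d}
round 3: (no change)
  FIRST[S]={c,d}  FIRST[A]={c,d}

FIRST(A) = ["c", "d"]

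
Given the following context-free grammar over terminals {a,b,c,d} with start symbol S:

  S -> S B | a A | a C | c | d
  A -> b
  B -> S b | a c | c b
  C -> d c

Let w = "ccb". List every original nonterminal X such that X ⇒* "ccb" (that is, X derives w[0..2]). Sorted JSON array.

Convert to CNF:
  S -> S B | T1 A | T1 C | c | d
  A -> b
  B -> S T0 | T1 T2 | T2 T0
  C -> T3 T2
  T0 -> b
  T1 -> a
  T2 -> c
  T3 -> d

CYK fill — only the sub-triangle for w[0..2]:
  T[0,0] 'c' = {S,T2}  orig:{S}
  T[1,1] 'c' = {S,T2}  orig:{S}
  T[2,2] 'b' = {A,T0}  orig:{A}
  T[0,1] 'cc' = ∅
  T[1,2] 'cb' = {B}
  T[0,2] 'ccb' = {S}

Original NTs in T[0,2] deriving "ccb": ["S"]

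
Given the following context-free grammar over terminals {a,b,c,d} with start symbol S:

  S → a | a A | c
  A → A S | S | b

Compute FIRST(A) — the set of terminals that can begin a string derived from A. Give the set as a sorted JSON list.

FIRST sets, iterate to fixpoint:
pass 1:
  A via A→b: +{b}
  S via S→a: +{a}
  S via S→c: +{c}
  FIRST[S]={a,c}  FIRST[A]={b}
pass 2:
  A via A→S: +{a,c}
  FIRST[S]={a,c}  FIRST[A]={a,b,c}
pass 3: done
  FIRST[S]={a,c}  FIRST[A]={a,b,c}

FIRST(A) = ["a", "b", "c"]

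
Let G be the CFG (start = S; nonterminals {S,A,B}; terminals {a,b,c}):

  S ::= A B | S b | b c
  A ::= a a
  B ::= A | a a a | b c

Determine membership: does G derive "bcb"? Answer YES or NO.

Convert to CNF:
  S -> A B | S T1 | T1 T2
  A -> T0 T0
  B -> T0 T0 | T0 X3 | T1 T2
  T0 -> a
  T1 -> b
  T2 -> c
  X3 -> T0 T0

Fill CYK table bottom-up:
  T[0,0] 'b' = {T1}  orig:{}
  T[1,1] 'c' = {T2}  orig:{}
  T[2,2] 'b' = {T1}  orig:{}
  T[0,1] 'bc' = {B,S}
  T[1,2] 'cb' = ∅
  T[0,2] 'bcb' = {S}

S ∈ T[0,2] ⇒ YES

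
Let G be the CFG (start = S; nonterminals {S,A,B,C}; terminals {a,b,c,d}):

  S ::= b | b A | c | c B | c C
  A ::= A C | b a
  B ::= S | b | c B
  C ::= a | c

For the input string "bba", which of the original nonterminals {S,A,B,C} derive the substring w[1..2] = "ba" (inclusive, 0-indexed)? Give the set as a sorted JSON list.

CNF form of G:
  S -> T0 A | T2 B | T2 C | b | c
  A -> A C | T0 T1
  B -> T0 A | T2 B | T2 C | b | c
  C -> a | c
  T0 -> b
  T1 -> a
  T2 -> c

CYK fill, restricted to cells inside w[1..2]:
  [1..1]={B,S,T0}  "b"  orig:{B,S}
  [2..2]={C,T1}  "a"  orig:{C}
  [1..2]={A}  "ba"

Original NTs in T[1,2] deriving "ba": ["A"]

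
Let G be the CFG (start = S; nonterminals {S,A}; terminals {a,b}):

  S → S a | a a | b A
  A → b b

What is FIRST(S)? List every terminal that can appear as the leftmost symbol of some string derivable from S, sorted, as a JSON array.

FIRST iteration:
round 1:
  A via A→b b: +{b}
  S via S→a a: +{a}
  S via S→b A: +{b}
  FIRST(S)={a,b}  FIRST(A)={b}
round 2: (no change)
  FIRST(S)={a,b}  FIRST(A)={b}

FIRST(S) = ["a", "b"]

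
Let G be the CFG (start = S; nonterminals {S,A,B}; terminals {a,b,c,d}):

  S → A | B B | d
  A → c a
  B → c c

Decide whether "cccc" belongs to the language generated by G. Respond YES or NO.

Convert to CNF:
  S -> B B | T0 T1 | d
  A -> T0 T1
  B -> T0 T0
  T0 -> c
  T1 -> a

CYK table (by increasing span):
  T[0,0] 'c' = {T0}  orig:{}
  T[1,1] 'c' = {T0}  orig:{}
  T[2,2] 'c' = {T0}  orig:{}
  T[3,3] 'c' = {T0}  orig:{}
  T[0,1] 'cc' = {B}
  T[1,2] 'cc' = {B}
  T[2,3] 'cc' = {B}
  T[0,2] 'ccc' = ∅
  T[1,3] 'ccc' = ∅
  T[0,3] 'cccc' = {S}

S ∈ T[0,3] ⇒ YES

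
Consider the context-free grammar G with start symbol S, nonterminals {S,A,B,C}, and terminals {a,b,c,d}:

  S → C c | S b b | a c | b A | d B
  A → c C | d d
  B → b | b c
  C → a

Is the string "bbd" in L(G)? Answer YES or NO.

Convert to CNF:
  S -> C T0 | S X4 | T1 B | T2 A | T3 T0
  A -> T0 C | T1 T1
  B -> T2 T0 | b
  C -> a
  T0 -> c
  T1 -> d
  T2 -> b
  T3 -> a
  X4 -> T2 T2

CYK table (by increasing span):
  [0..0]={B,T2}  "b"  orig:{B}
  [1..1]={B,T2}  "b"  orig:{B}
  [2..2]={T1}  "d"  orig:{}
  [0..1]={X4}  "bb"  orig:{}
  [1..2]=∅  "bd"
  [0..2]=∅  "bbd"

S ∉ T[0,2] ⇒ NO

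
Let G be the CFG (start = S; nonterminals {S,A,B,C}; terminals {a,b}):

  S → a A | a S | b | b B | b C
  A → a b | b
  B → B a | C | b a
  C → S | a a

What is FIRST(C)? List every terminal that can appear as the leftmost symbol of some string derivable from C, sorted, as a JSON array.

FIRST sets, iterate to fixpoint:
round 1:
  A via A→a b: +{a}
  A via A→b: +{b}
  B via B→b a: +{b}
  C via C→a a: +{a}
  S via S→a A: +{a}
  S via S→b: +{b}
  S: {a,b}  A: {a,b}  B: {b}  C: {a}
round 2:
  B via B→C: +{a}
  C via C→S: +{b}
  S: {a,b}  A: {a,b}  B: {a,b}  C: {a,b}
round 3: (stable)
  S: {a,b}  A: {a,b}  B: {a,b}  C: {a,b}

FIRST(C) = ["a", "b"]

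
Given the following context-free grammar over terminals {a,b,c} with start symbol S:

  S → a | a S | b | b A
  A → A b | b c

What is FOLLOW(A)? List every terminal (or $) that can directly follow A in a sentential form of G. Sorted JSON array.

Compute FIRST by fixpoint:
pass 1:
  A via A→b c: +{b}
  S via S→a: +{a}
  S via S→b: +{b}
  FIRST[S]={a,b}  FIRST[A]={b}
pass 2: (no change)
  FIRST[S]={a,b}  FIRST[A]={b}

FOLLOW sets:
FOLLOW(S) := {$}
[1]
  A→A b: FOLLOW(A) ⊇ FIRST(b) = {b}; new: +{b}
  S→b A: FOLLOW(A) ⊇ FOLLOW(S) ⊇ {$}; new: +{$}
  S: {$}  A: {$,b}
[2] — fixpoint
  S: {$}  A: {$,b}

FOLLOW(A) = ["$", "b"]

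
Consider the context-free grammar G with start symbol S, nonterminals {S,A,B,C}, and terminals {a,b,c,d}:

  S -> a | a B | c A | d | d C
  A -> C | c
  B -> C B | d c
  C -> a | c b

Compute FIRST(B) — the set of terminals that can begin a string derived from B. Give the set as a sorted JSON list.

FIRST sets, iterate to fixpoint:
iter 1:
  A via A→c: +{c}
  B via B→d c: +{d}
  C via C→a: +{a}
  C via C→c b: +{c}
  S via S→a: +{a}
  S via S→c A: +{c}
  S via S→d: +{d}
  S: {a,c,d}  A: {c}  B: {d}  C: {a,c}
iter 2:
  A via A→C: +{a}
  B via B→C B: +{a,c}
  S: {a,c,d}  A: {a,c}  B: {a,c,d}  C: {a,c}
iter 3: — fixpoint
  S: {a,c,d}  A: {a,c}  B: {a,c,d}  C: {a,c}

FIRST(B) = ["a", "c", "d"]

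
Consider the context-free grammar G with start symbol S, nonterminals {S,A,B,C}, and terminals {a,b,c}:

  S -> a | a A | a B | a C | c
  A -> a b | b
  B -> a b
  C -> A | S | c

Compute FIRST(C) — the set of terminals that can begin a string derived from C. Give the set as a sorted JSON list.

FIRST iteration:
iter 1:
  A via A→a b: +{a}
  A via A→b: +{b}
  B via B→a b: +{a}
  C via C→A: +{a,b}
  C via C→c: +{c}
  S via S→a: +{a}
  S via S→c: +{c}
  FIRST(S)={a,c}  FIRST(A)={a,b}  FIRST(B)={a}  FIRST(C)={a,b,c}
iter 2: — fixpoint
  FIRST(S)={a,c}  FIRST(A)={a,b}  FIRST(B)={a}  FIRST(C)={a,b,c}

FIRST(C) = ["a", "b", "c"]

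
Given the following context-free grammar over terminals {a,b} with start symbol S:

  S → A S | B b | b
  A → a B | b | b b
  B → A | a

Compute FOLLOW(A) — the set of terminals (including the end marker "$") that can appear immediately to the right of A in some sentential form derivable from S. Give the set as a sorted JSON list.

FIRST sets, iterate to fixpoint:
round 1:
  A via A→a B: +{a}
  A via A→b: +{b}
  B via B→A: +{a,b}
  S via S→A S: +{a,b}
  S: {a,b}  A: {a,b}  B: {a,b}
round 2: (no change)
  S: {a,b}  A: {a,b}  B: {a,b}

FOLLOW iteration:
seed FOLLOW(S) with $
round 1:
  S→A S: FOLLOW(A) ⊇ FIRST(S) = {a,b}; new: +{a,b}
  S→B b: FOLLOW(B) ⊇ FIRST(b) = {b}; new: +{b}
  FOLLOW(S)={$}  FOLLOW(A)={a,b}  FOLLOW(B)={b}
round 2:
  A→a B: FOLLOW(B) ⊇ FOLLOW(A) ⊇ {a,b}; new: +{a}
  FOLLOW(S)={$}  FOLLOW(A)={a,b}  FOLLOW(B)={a,b}
round 3: (no change)
  FOLLOW(S)={$}  FOLLOW(A)={a,b}  FOLLOW(B)={a,b}

FOLLOW(A) = ["a", "b"]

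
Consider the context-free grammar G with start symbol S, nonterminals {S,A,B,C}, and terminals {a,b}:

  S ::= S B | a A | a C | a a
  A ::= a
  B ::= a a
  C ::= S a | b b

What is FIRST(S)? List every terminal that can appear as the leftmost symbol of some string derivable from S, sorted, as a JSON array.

Compute FIRST by fixpoint:
[1]
  A via A→a: +{a}
  B via B→a a: +{a}
  C via C→b b: +{b}
  S via S→a A: +{a}
  FIRST(S)={a}  FIRST(A)={a}  FIRST(B)={a}  FIRST(C)={b}
[2]
  C via C→S a: +{a}
  FIRST(S)={a}  FIRST(A)={a}  FIRST(B)={a}  FIRST(C)={a,b}
[3] (stable)
  FIRST(S)={a}  FIRST(A)={a}  FIRST(B)={a}  FIRST(C)={a,b}

FIRST(S) = ["a"]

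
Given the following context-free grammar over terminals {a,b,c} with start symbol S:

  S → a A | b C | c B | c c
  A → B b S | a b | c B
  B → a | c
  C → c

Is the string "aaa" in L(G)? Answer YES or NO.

Convert to CNF:
  S -> T0 C | T1 A | T2 B | T2 T2
  A -> B X3 | T1 T0 | T2 B
  B -> a | c
  C -> c
  T0 -> b
  T1 -> a
  T2 -> c
  X3 -> T0 S

CYK table (by increasing span):
  [0..0]={B,T1}  "a"  orig:{B}
  [1..1]={B,T1}  "a"  orig:{B}
  [2..2]={B,T1}  "a"  orig:{B}
  [0..1]=∅  "aa"
  [1..2]=∅  "aa"
  [0..2]=∅  "aaa"

S ∉ T[0,2] ⇒ NO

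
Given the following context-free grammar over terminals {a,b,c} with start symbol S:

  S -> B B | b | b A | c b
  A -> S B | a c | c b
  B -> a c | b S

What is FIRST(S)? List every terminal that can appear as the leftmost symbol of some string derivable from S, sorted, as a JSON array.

FIRST sets, iterate to fixpoint:
pass 1:
  A via A→a c: +{a}
  A via A→c b: +{c}
  B via B→a c: +{a}
  B via B→b S: +{b}
  S via S→B B: +{a,b}
  S via S→c b: +{c}
  S: {a,b,c}  A: {a,c}  B: {a,b}
pass 2:
  A via A→S B: +{b}
  S: {a,b,c}  A: {a,b,c}  B: {a,b}
pass 3: (no change)
  S: {a,b,c}  A: {a,b,c}  B: {a,b}

FIRST(S) = ["a", "b", "c"]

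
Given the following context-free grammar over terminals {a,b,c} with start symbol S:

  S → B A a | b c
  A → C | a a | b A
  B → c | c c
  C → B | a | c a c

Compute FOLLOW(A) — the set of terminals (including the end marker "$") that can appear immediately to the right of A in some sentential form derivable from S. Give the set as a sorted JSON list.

FIRST iteration:
round 1:
  A via A→a a: +{a}
  A via A→b A: +{b}
  B via B→c: +{c}
  C via C→B: +{c}
  C via C→a: +{a}
  S via S→B A a: +{c}
  S via S→b c: +{b}
  FIRST[S]={b,c}  FIRST[A]={a,b}  FIRST[B]={c}  FIRST[C]={a,c}
round 2:
  A via A→C: +{c}
  FIRST[S]={b,c}  FIRST[A]={a,b,c}  FIRST[B]={c}  FIRST[C]={a,c}
round 3: done
  FIRST[S]={b,c}  FIRST[A]={a,b,c}  FIRST[B]={c}  FIRST[C]={a,c}

Compute FOLLOW by fixpoint:
initialize: $ ∈ FOLLOW(S)
iter 1:
  S→B A a: FOLLOW(B) ⊇ FIRST(A) = {a,b,c}; new: +{a,b,c}
  S→B A a: FOLLOW(A) ⊇ FIRST(a) = {a}; new: +{a}
  FOLLOW[S]={$}  FOLLOW[A]={a}  FOLLOW[B]={a,b,c}  FOLLOW[C]={}
iter 2:
  A→C: FOLLOW(C) ⊇ FOLLOW(A) ⊇ {a}; new: +{a}
  FOLLOW[S]={$}  FOLLOW[A]={a}  FOLLOW[B]={a,b,c}  FOLLOW[C]={a}
iter 3: (stable)
  FOLLOW[S]={$}  FOLLOW[A]={a}  FOLLOW[B]={a,b,c}  FOLLOW[C]={a}

FOLLOW(A) = ["a"]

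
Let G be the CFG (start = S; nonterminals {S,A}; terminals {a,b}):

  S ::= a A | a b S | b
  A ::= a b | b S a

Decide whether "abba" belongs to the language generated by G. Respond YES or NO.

CNF form of G:
  S -> T0 A | T0 X3 | b
  A -> T0 T1 | T1 X2
  T0 -> a
  T1 -> b
  X2 -> S T0
  X3 -> T1 S

CYK table (by increasing span):
  [0..0]={T0}  "a"  orig:{}
  [1..1]={S,T1}  "b"  orig:{S}
  [2..2]={S,T1}  "b"  orig:{S}
  [3..3]={T0}  "a"  orig:{}
  [0..1]={A}  "ab"
  [1..2]={X3}  "bb"  orig:{}
  [2..3]={X2}  "ba"  orig:{}
  [0..2]={S}  "abb"
  [1..3]={A}  "bba"
  [0..3]={S,X2}  "abba"  orig:{S}

S ∈ T[0,3] ⇒ YES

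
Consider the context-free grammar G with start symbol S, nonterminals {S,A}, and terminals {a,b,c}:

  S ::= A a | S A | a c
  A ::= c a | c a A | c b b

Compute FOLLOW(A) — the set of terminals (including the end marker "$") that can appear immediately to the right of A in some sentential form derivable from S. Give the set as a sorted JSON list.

FIRST iteration:
iter 1:
  A via A→c a: +{c}
  S via S→A a: +{c}
  S via S→a c: +{a}
  S: {a,c}  A: {c}
iter 2: (stable)
  S: {a,c}  A: {c}

FOLLOW sets:
FOLLOW(S) := {$}
pass 1:
  S→A a: FOLLOW(A) ⊇ FIRST(a) = {a}; new: +{a}
  S→S A: FOLLOW(S) ⊇ FIRST(A) = {c}; new: +{c}
  S→S A: FOLLOW(A) ⊇ FOLLOW(S) ⊇ {$,c}; new: +{$,c}
  S: {$,c}  A: {$,a,c}
pass 2: — fixpoint
  S: {$,c}  A: {$,a,c}

FOLLOW(A) = ["$", "a", "c"]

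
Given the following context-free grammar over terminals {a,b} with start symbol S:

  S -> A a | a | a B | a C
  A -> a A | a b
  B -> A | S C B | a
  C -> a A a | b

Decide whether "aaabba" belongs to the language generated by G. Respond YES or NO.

Convert to CNF:
  S -> A T0 | T0 B | T0 C | a
  A -> T0 A | T0 T1
  B -> S X2 | T0 A | T0 T1 | a
  C -> T0 X3 | b
  T0 -> a
  T1 -> b
  X2 -> C B
  X3 -> A T0

Fill CYK table bottom-up:
  [0..0]={B,S,T0}  "a"  orig:{B,S}
  [1..1]={B,S,T0}  "a"  orig:{B,S}
  [2..2]={B,S,T0}  "a"  orig:{B,S}
  [3..3]={C,T1}  "b"  orig:{C}
  [4..4]={C,T1}  "b"  orig:{C}
  [5..5]={B,S,T0}  "a"  orig:{B,S}
  [0..1]={S}  "aa"
  [1..2]={S}  "aa"
  [2..3]={A,B,S}  "ab"
  [3..4]=∅  "bb"
  [4..5]={X2}  "ba"  orig:{}
  [0..2]=∅  "aaa"
  [1..3]={A,B,S}  "aab"
  [2..4]=∅  "abb"
  [3..5]=∅  "bba"
  [0..3]={A,B,S}  "aaab"
  [1..4]=∅  "aabb"
  [2..5]={B}  "abba"
  [0..4]=∅  "aaabb"
  [1..5]={B,S}  "aabba"
  [0..5]={B,S}  "aaabba"

S ∈ T[0,5] ⇒ YES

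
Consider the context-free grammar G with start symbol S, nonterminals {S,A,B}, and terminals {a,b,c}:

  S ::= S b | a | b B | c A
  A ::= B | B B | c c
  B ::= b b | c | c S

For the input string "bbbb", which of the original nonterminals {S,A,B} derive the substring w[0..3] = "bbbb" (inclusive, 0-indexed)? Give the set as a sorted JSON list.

CNF form of G:
  S -> S T0 | T0 B | T1 A | a
  A -> B B | T0 T0 | T1 S | T1 T1 | c
  B -> T0 T0 | T1 S | c
  T0 -> b
  T1 -> c

CYK fill, restricted to cells inside w[0..3]:
  [0..0]={T0}  "b"  orig:{}
  [1..1]={T0}  "b"  orig:{}
  [2..2]={T0}  "b"  orig:{}
  [3..3]={T0}  "b"  orig:{}
  [0..1]={A,B}  "bb"
  [1..2]={A,B}  "bb"
  [2..3]={A,B}  "bb"
  [0..2]={S}  "bbb"
  [1..3]={S}  "bbb"
  [0..3]={A,S}  "bbbb"

Original NTs in T[0,3] deriving "bbbb": ["A", "S"]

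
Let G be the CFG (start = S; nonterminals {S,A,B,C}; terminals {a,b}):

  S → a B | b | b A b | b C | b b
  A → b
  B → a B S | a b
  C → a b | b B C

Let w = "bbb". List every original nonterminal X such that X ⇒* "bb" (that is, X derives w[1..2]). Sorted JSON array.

CNF form of G:
  S -> T0 B | T1 C | T1 T1 | T1 X4 | b
  A -> b
  B -> T0 T1 | T0 X2
  C -> T0 T1 | T1 X3
  T0 -> a
  T1 -> b
  X2 -> B S
  X3 -> B C
  X4 -> A T1

CYK table (by increasing span) (cells [i..j] with 1 ≤ i ≤ j ≤ 2 only):
  cell(1,1) b: {A,S,T1}  orig:{A,S}
  cell(2,2) b: {A,S,T1}  orig:{A,S}
  cell(1,2) bb: {S,X4}  orig:{S}

Original NTs in T[1,2] deriving "bb": ["S"]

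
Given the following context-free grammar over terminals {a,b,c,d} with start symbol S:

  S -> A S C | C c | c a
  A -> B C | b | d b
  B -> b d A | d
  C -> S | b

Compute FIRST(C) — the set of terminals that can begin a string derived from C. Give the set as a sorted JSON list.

FIRST iteration:
pass 1:
  A via A→b: +{b}
  A via A→d b: +{d}
  B via B→b d A: +{b}
  B via B→d: +{d}
  C via C→b: +{b}
  S via S→A S C: +{b,d}
  S via S→c a: +{c}
  FIRST(S)={b,c,d}  FIRST(A)={b,d}  FIRST(B)={b,d}  FIRST(C)={b}
pass 2:
  C via C→S: +{c,d}
  FIRST(S)={b,c,d}  FIRST(A)={b,d}  FIRST(B)={b,d}  FIRST(C)={b,c,d}
pass 3: (stable)
  FIRST(S)={b,c,d}  FIRST(A)={b,d}  FIRST(B)={b,d}  FIRST(C)={b,c,d}

FIRST(C) = ["b", "c", "d"]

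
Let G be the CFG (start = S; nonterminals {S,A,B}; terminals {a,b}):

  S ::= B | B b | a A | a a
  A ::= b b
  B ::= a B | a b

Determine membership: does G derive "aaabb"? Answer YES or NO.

Convert to CNF:
  S -> B T0 | T1 A | T1 B | T1 T0 | T1 T1
  A -> T0 T0
  B -> T1 B | T1 T0
  T0 -> b
  T1 -> a

CYK fill:
  [0..0]={T1}  "a"  orig:{}
  [1..1]={T1}  "a"  orig:{}
  [2..2]={T1}  "a"  orig:{}
  [3..3]={T0}  "b"  orig:{}
  [4..4]={T0}  "b"  orig:{}
  [0..1]={S}  "aa"
  [1..2]={S}  "aa"
  [2..3]={B,S}  "ab"
  [3..4]={A}  "bb"
  [0..2]=∅  "aaa"
  [1..3]={B,S}  "aab"
  [2..4]={S}  "abb"
  [0..3]={B,S}  "aaab"
  [1..4]={S}  "aabb"
  [0..4]={S}  "aaabb"

S ∈ T[0,4] ⇒ YES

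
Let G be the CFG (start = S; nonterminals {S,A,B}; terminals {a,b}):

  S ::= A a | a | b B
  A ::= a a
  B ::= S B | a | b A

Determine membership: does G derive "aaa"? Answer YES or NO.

CNF form of G:
  S -> A T0 | T1 B | a
  A -> T0 T0
  B -> S B | T1 A | a
  T0 -> a
  T1 -> b

CYK fill:
  [0..0]={B,S,T0}  "a"  orig:{B,S}
  [1..1]={B,S,T0}  "a"  orig:{B,S}
  [2..2]={B,S,T0}  "a"  orig:{B,S}
  [0..1]={A,B}  "aa"
  [1..2]={A,B}  "aa"
  [0..2]={B,S}  "aaa"

S ∈ T[0,2] ⇒ YES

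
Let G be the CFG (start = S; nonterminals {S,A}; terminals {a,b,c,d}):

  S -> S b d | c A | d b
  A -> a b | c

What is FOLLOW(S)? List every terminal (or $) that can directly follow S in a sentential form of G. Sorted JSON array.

FIRST sets, iterate to fixpoint:
[1]
  A via A→a b: +{a}
  A via A→c: +{c}
  S via S→c A: +{c}
  S via S→d b: +{d}
  FIRST[S]={c,d}  FIRST[A]={a,c}
[2] (no change)
  FIRST[S]={c,d}  FIRST[A]={a,c}

FOLLOW iteration:
seed FOLLOW(S) with $
[1]
  S→S b d: FOLLOW(S) ⊇ FIRST(b) = {b}; new: +{b}
  S→c A: FOLLOW(A) ⊇ FOLLOW(S) ⊇ {$,b}; new: +{$,b}
  FOLLOW(S)={$,b}  FOLLOW(A)={$,b}
[2] done
  FOLLOW(S)={$,b}  FOLLOW(A)={$,b}

FOLLOW(S) = ["$", "b"]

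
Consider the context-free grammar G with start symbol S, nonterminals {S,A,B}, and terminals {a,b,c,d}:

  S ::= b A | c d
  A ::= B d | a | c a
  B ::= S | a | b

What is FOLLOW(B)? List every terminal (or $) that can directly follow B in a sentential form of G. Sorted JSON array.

FIRST iteration:
iter 1:
  A via A→a: +{a}
  A via A→c a: +{c}
  B via B→a: +{a}
  B via B→b: +{b}
  S via S→b A: +{b}
  S via S→c d: +{c}
  FIRST(S)={b,c}  FIRST(A)={a,c}  FIRST(B)={a,b}
iter 2:
  A via A→B d: +{b}
  B via B→S: +{c}
  FIRST(S)={b,c}  FIRST(A)={a,b,c}  FIRST(B)={a,b,c}
iter 3: done
  FIRST(S)={b,c}  FIRST(A)={a,b,c}  FIRST(B)={a,b,c}

FOLLOW iteration:
FOLLOW(S) := {$}
iter 1:
  A→B d: FOLLOW(B) ⊇ FIRST(d) = {d}; new: +{d}
  B→S: FOLLOW(S) ⊇ FOLLOW(B) ⊇ {d}; new: +{d}
  S→b A: FOLLOW(A) ⊇ FOLLOW(S) ⊇ {$,d}; new: +{$,d}
  FOLLOW(S)={$,d}  FOLLOW(A)={$,d}  FOLLOW(B)={d}
iter 2: — fixpoint
  FOLLOW(S)={$,d}  FOLLOW(A)={$,d}  FOLLOW(B)={d}

FOLLOW(B) = ["d"]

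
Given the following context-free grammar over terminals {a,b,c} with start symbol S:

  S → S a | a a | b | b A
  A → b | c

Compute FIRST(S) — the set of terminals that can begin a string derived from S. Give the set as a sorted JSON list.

FIRST iteration:
iter 1:
  A via A→b: +{b}
  A via A→c: +{c}
  S via S→a a: +{a}
  S via S→b: +{b}
  S: {a,b}  A: {b,c}
iter 2: (no change)
  S: {a,b}  A: {b,c}

FIRST(S) = ["a", "b"]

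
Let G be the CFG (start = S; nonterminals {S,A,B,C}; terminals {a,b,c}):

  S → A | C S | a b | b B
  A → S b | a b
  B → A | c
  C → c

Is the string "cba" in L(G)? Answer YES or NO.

CNF form of G:
  S -> C S | S T0 | T0 B | T1 T0
  A -> S T0 | T1 T0
  B -> S T0 | T1 T0 | c
  C -> c
  T0 -> b
  T1 -> a

CYK fill:
  T[0,0] 'c' = {B,C}
  T[1,1] 'b' = {T0}  orig:{}
  T[2,2] 'a' = {T1}  orig:{}
  T[0,1] 'cb' = ∅
  T[1,2] 'ba' = ∅
  T[0,2] 'cba' = ∅

S ∉ T[0,2] ⇒ NO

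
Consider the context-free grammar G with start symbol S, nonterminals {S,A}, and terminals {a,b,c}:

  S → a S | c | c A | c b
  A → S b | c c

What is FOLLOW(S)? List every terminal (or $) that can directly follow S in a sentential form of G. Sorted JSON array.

Compute FIRST by fixpoint:
[1]
  A via A→c c: +{c}
  S via S→a S: +{a}
  S via S→c: +{c}
  FIRST[S]={a,c}  FIRST[A]={c}
[2]
  A via A→S b: +{a}
  FIRST[S]={a,c}  FIRST[A]={a,c}
[3] (no change)
  FIRST[S]={a,c}  FIRST[A]={a,c}

FOLLOW sets:
seed FOLLOW(S) with $
pass 1:
  A→S b: FOLLOW(S) ⊇ FIRST(b) = {b}; new: +{b}
  S→c A: FOLLOW(A) ⊇ FOLLOW(S) ⊇ {$,b}; new: +{$,b}
  FOLLOW(S)={$,b}  FOLLOW(A)={$,b}
pass 2: (stable)
  FOLLOW(S)={$,b}  FOLLOW(A)={$,b}

FOLLOW(S) = ["$", "b"]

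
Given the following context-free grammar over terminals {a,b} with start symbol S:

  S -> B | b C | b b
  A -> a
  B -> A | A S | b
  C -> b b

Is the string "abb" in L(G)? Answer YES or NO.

CNF form of G:
  S -> A S | T0 C | T0 T0 | a | b
  A -> a
  B -> A S | a | b
  C -> T0 T0
  T0 -> b

CYK table (by increasing span):
  cell(0,0) a: {A,B,S}
  cell(1,1) b: {B,S,T0}  orig:{B,S}
  cell(2,2) b: {B,S,T0}  orig:{B,S}
  cell(0,1) ab: {B,S}
  cell(1,2) bb: {C,S}
  cell(0,2) abb: {B,S}

S ∈ T[0,2] ⇒ YES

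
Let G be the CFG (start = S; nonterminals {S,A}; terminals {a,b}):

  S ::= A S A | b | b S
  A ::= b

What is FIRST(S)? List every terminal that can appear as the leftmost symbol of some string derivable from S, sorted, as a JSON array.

FIRST iteration:
iter 1:
  A via A→b: +{b}
  S via S→A S A: +{b}
  FIRST[S]={b}  FIRST[A]={b}
iter 2: (no change)
  FIRST[S]={b}  FIRST[A]={b}

FIRST(S) = ["b"]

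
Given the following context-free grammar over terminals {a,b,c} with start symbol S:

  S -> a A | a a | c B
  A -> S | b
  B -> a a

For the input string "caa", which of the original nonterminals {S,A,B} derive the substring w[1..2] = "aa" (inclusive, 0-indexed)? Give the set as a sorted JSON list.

CNF form of G:
  S -> T0 A | T0 T0 | T1 B
  A -> T0 A | T0 T0 | T1 B | b
  B -> T0 T0
  T0 -> a
  T1 -> c

CYK fill, restricted to cells inside w[1..2]:
  T[1,1] 'a' = {T0}  orig:{}
  T[2,2] 'a' = {T0}  orig:{}
  T[1,2] 'aa' = {A,B,S}

Original NTs in T[1,2] deriving "aa": ["A", "B", "S"]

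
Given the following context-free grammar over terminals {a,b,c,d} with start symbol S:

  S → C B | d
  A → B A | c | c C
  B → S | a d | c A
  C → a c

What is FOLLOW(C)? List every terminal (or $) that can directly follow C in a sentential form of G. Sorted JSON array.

FIRST sets, iterate to fixpoint:
iter 1:
  A via A→c: +{c}
  B via B→a d: +{a}
  B via B→c A: +{c}
  C via C→a c: +{a}
  S via S→C B: +{a}
  S via S→d: +{d}
  FIRST(S)={a,d}  FIRST(A)={c}  FIRST(B)={a,c}  FIRST(C)={a}
iter 2:
  A via A→B A: +{a}
  B via B→S: +{d}
  FIRST(S)={a,d}  FIRST(A)={a,c}  FIRST(B)={a,c,d}  FIRST(C)={a}
iter 3:
  A via A→B A: +{d}
  FIRST(S)={a,d}  FIRST(A)={a,c,d}  FIRST(B)={a,c,d}  FIRST(C)={a}
iter 4: — fixpoint
  FIRST(S)={a,d}  FIRST(A)={a,c,d}  FIRST(B)={a,c,d}  FIRST(C)={a}

Compute FOLLOW by fixpoint:
initialize: $ ∈ FOLLOW(S)
[1]
  A→B A: FOLLOW(B) ⊇ FIRST(A) = {a,c,d}; new: +{a,c,d}
  B→S: FOLLOW(S) ⊇ FOLLOW(B) ⊇ {a,c,d}; new: +{a,c,d}
  B→c A: FOLLOW(A) ⊇ FOLLOW(B) ⊇ {a,c,d}; new: +{a,c,d}
  S→C B: FOLLOW(C) ⊇ FIRST(B) = {a,c,d}; new: +{a,c,d}
  S→C B: FOLLOW(B) ⊇ FOLLOW(S) ⊇ {$,a,c,d}; new: +{$}
  FOLLOW(S)={$,a,c,d}  FOLLOW(A)={a,c,d}  FOLLOW(B)={$,a,c,d}  FOLLOW(C)={a,c,d}
[2]
  B→c A: FOLLOW(A) ⊇ FOLLOW(B) ⊇ {$,a,c,d}; new: +{$}
  FOLLOW(S)={$,a,c,d}  FOLLOW(A)={$,a,c,d}  FOLLOW(B)={$,a,c,d}  FOLLOW(C)={a,c,d}
[3]
  A→c C: FOLLOW(C) ⊇ FOLLOW(A) ⊇ {$,a,c,d}; new: +{$}
  FOLLOW(S)={$,a,c,d}  FOLLOW(A)={$,a,c,d}  FOLLOW(B)={$,a,c,d}  FOLLOW(C)={$,a,c,d}
[4] — fixpoint
  FOLLOW(S)={$,a,c,d}  FOLLOW(A)={$,a,c,d}  FOLLOW(B)={$,a,c,d}  FOLLOW(C)={$,a,c,d}

FOLLOW(C) = ["$", "a", "c", "d"]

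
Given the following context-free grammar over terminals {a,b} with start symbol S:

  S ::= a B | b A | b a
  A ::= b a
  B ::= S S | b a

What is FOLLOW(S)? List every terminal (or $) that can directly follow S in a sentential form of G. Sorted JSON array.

FIRST iteration:
[1]
  A via A→b a: +{b}
  B via B→b a: +{b}
  S via S→a B: +{a}
  S via S→b A: +{b}
  FIRST(S)={a,b}  FIRST(A)={b}  FIRST(B)={b}
[2]
  B via B→S S: +{a}
  FIRST(S)={a,b}  FIRST(A)={b}  FIRST(B)={a,b}
[3] — fixpoint
  FIRST(S)={a,b}  FIRST(A)={b}  FIRST(B)={a,b}

FOLLOW sets:
initialize: $ ∈ FOLLOW(S)
iter 1:
  B→S S: FOLLOW(S) ⊇ FIRST(S) = {a,b}; new: +{a,b}
  S→a B: FOLLOW(B) ⊇ FOLLOW(S) ⊇ {$,a,b}; new: +{$,a,b}
  S→b A: FOLLOW(A) ⊇ FOLLOW(S) ⊇ {$,a,b}; new: +{$,a,b}
  S: {$,a,b}  A: {$,a,b}  B: {$,a,b}
iter 2: (no change)
  S: {$,a,b}  A: {$,a,b}  B: {$,a,b}

FOLLOW(S) = ["$", "a", "b"]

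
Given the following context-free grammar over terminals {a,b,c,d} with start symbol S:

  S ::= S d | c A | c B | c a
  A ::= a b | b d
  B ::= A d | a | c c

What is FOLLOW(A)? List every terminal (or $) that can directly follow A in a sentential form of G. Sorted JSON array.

FIRST iteration:
round 1:
  A via A→a b: +{a}
  A via A→b d: +{b}
  B via B→A d: +{a,b}
  B via B→c c: +{c}
  S via S→c A: +{c}
  FIRST[S]={c}  FIRST[A]={a,b}  FIRST[B]={a,b,c}
round 2: (stable)
  FIRST[S]={c}  FIRST[A]={a,b}  FIRST[B]={a,b,c}

FOLLOW iteration:
FOLLOW(S) := {$}
[1]
  B→A d: FOLLOW(A) ⊇ FIRST(d) = {d}; new: +{d}
  S→S d: FOLLOW(S) ⊇ FIRST(d) = {d}; new: +{d}
  S→c A: FOLLOW(A) ⊇ FOLLOW(S) ⊇ {$,d}; new: +{$}
  S→c B: FOLLOW(B) ⊇ FOLLOW(S) ⊇ {$,d}; new: +{$,d}
  FOLLOW(S)={$,d}  FOLLOW(A)={$,d}  FOLLOW(B)={$,d}
[2] — fixpoint
  FOLLOW(S)={$,d}  FOLLOW(A)={$,d}  FOLLOW(B)={$,d}

FOLLOW(A) = ["$", "d"]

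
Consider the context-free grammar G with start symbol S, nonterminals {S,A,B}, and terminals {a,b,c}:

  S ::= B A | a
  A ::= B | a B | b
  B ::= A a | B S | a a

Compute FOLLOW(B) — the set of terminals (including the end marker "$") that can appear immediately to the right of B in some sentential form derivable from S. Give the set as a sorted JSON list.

FIRST sets, iterate to fixpoint:
[1]
  A via A→a B: +{a}
  A via A→b: +{b}
  B via B→A a: +{a,b}
  S via S→B A: +{a,b}
  FIRST(S)={a,b}  FIRST(A)={a,b}  FIRST(B)={a,b}
[2] (stable)
  FIRST(S)={a,b}  FIRST(A)={a,b}  FIRST(B)={a,b}

FOLLOW sets:
seed FOLLOW(S) with $
round 1:
  B→A a: FOLLOW(A) ⊇ FIRST(a) = {a}; new: +{a}
  B→B S: FOLLOW(B) ⊇ FIRST(S) = {a,b}; new: +{a,b}
  B→B S: FOLLOW(S) ⊇ FOLLOW(B) ⊇ {a,b}; new: +{a,b}
  S→B A: FOLLOW(A) ⊇ FOLLOW(S) ⊇ {$,a,b}; new: +{$,b}
  S: {$,a,b}  A: {$,a,b}  B: {a,b}
round 2:
  A→B: FOLLOW(B) ⊇ FOLLOW(A) ⊇ {$,a,b}; new: +{$}
  S: {$,a,b}  A: {$,a,b}  B: {$,a,b}
round 3: (stable)
  S: {$,a,b}  A: {$,a,b}  B: {$,a,b}

FOLLOW(B) = ["$", "a", "b"]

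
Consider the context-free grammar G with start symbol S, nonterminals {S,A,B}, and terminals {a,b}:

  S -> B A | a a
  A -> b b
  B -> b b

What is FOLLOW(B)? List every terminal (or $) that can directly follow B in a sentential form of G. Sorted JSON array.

FIRST iteration:
pass 1:
  A via A→b b: +{b}
  B via B→b b: +{b}
  S via S→B A: +{b}
  S via S→a a: +{a}
  S: {a,b}  A: {b}  B: {b}
pass 2: (no change)
  S: {a,b}  A: {b}  B: {b}

Compute FOLLOW by fixpoint:
initialize: $ ∈ FOLLOW(S)
[1]
  S→B A: FOLLOW(B) ⊇ FIRST(A) = {b}; new: +{b}
  S→B A: FOLLOW(A) ⊇ FOLLOW(S) ⊇ {$}; new: +{$}
  FOLLOW[S]={$}  FOLLOW[A]={$}  FOLLOW[B]={b}
[2] — fixpoint
  FOLLOW[S]={$}  FOLLOW[A]={$}  FOLLOW[B]={b}

FOLLOW(B) = ["b"]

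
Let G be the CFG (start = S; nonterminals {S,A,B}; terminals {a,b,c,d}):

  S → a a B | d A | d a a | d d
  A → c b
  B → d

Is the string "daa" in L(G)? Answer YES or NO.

CNF form of G:
  S -> T2 X4 | T3 A | T3 T3 | T3 X5
  A -> T0 T1
  B -> d
  T0 -> c
  T1 -> b
  T2 -> a
  T3 -> d
  X4 -> T2 B
  X5 -> T2 T2

Fill CYK table bottom-up:
  cell(0,0) d: {B,T3}  orig:{B}
  cell(1,1) a: {T2}  orig:{}
  cell(2,2) a: {T2}  orig:{}
  cell(0,1) da: ∅
  cell(1,2) aa: {X5}  orig:{}
  cell(0,2) daa: {S}

S ∈ T[0,2] ⇒ YES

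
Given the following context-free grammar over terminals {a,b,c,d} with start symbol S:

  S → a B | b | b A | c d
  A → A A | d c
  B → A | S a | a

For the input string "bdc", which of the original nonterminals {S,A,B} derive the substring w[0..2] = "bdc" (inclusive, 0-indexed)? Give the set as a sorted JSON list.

CNF form of G:
  S -> T1 T0 | T2 B | T3 A | b
  A -> A A | T0 T1
  B -> A A | S T2 | T0 T1 | a
  T0 -> d
  T1 -> c
  T2 -> a
  T3 -> b

CYK table (by increasing span) — only the sub-triangle for w[0..2]:
  cell(0,0) b: {S,T3}  orig:{S}
  cell(1,1) d: {T0}  orig:{}
  cell(2,2) c: {T1}  orig:{}
  cell(0,1) bd: ∅
  cell(1,2) dc: {A,B}
  cell(0,2) bdc: {S}

Original NTs in T[0,2] deriving "bdc": ["S"]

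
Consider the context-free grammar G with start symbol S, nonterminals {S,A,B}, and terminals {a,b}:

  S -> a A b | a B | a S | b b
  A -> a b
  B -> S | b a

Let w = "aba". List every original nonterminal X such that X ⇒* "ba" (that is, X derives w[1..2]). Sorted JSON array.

Convert to CNF:
  S -> T0 B | T0 S | T0 X3 | T1 T1
  A -> T0 T1
  B -> T0 B | T0 S | T0 X2 | T1 T0 | T1 T1
  T0 -> a
  T1 -> b
  X2 -> A T1
  X3 -> A T1

CYK fill, restricted to cells inside w[1..2]:
  [1..1]={T1}  "b"  orig:{}
  [2..2]={T0}  "a"  orig:{}
  [1..2]={B}  "ba"

Original NTs in T[1,2] deriving "ba": ["B"]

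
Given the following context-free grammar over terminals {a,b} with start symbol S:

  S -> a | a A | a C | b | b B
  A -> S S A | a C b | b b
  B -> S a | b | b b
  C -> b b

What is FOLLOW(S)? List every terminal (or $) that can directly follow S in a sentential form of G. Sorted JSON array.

FIRST sets, iterate to fixpoint:
[1]
  A via A→a C b: +{a}
  A via A→b b: +{b}
  B via B→b: +{b}
  C via C→b b: +{b}
  S via S→a: +{a}
  S via S→b: +{b}
  S: {a,b}  A: {a,b}  B: {b}  C: {b}
[2]
  B via B→S a: +{a}
  S: {a,b}  A: {a,b}  B: {a,b}  C: {b}
[3] (no change)
  S: {a,b}  A: {a,b}  B: {a,b}  C: {b}

FOLLOW iteration:
FOLLOW(S) := {$}
pass 1:
  A→S S A: FOLLOW(S) ⊇ FIRST(S) = {a,b}; new: +{a,b}
  A→a C b: FOLLOW(C) ⊇ FIRST(b) = {b}; new: +{b}
  S→a A: FOLLOW(A) ⊇ FOLLOW(S) ⊇ {$,a,b}; new: +{$,a,b}
  S→a C: FOLLOW(C) ⊇ FOLLOW(S) ⊇ {$,a,b}; new: +{$,a}
  S→b B: FOLLOW(B) ⊇ FOLLOW(S) ⊇ {$,a,b}; new: +{$,a,b}
  FOLLOW(S)={$,a,b}  FOLLOW(A)={$,a,b}  FOLLOW(B)={$,a,b}  FOLLOW(C)={$,a,b}
pass 2: done
  FOLLOW(S)={$,a,b}  FOLLOW(A)={$,a,b}  FOLLOW(B)={$,a,b}  FOLLOW(C)={$,a,b}

FOLLOW(S) = ["$", "a", "b"]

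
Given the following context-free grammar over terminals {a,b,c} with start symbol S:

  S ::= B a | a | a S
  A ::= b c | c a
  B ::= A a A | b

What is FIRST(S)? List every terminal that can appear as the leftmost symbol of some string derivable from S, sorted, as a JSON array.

FIRST iteration:
iter 1:
  A via A→b c: +{b}
  A via A→c a: +{c}
  B via B→A a A: +{b,c}
  S via S→B a: +{b,c}
  S via S→a: +{a}
  FIRST(S)={a,b,c}  FIRST(A)={b,c}  FIRST(B)={b,c}
iter 2: (no change)
  FIRST(S)={a,b,c}  FIRST(A)={b,c}  FIRST(B)={b,c}

FIRST(S) = ["a", "b", "c"]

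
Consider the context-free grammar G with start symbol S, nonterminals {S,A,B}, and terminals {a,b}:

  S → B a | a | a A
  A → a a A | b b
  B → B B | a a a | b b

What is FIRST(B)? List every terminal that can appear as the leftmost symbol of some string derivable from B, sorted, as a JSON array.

Compute FIRST by fixpoint:
[1]
  A via A→a a A: +{a}
  A via A→b b: +{b}
  B via B→a a a: +{a}
  B via B→b b: +{b}
  S via S→B a: +{a,b}
  FIRST[S]={a,b}  FIRST[A]={a,b}  FIRST[B]={a,b}
[2] (no change)
  FIRST[S]={a,b}  FIRST[A]={a,b}  FIRST[B]={a,b}

FIRST(B) = ["a", "b"]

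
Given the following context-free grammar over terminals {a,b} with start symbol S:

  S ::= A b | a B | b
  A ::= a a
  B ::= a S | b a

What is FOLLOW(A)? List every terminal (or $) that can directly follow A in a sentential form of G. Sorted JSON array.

FIRST iteration:
[1]
  A via A→a a: +{a}
  B via B→a S: +{a}
  B via B→b a: +{b}
  S via S→A b: +{a}
  S via S→b: +{b}
  S: {a,b}  A: {a}  B: {a,b}
[2] (stable)
  S: {a,b}  A: {a}  B: {a,b}

FOLLOW iteration:
initialize: $ ∈ FOLLOW(S)
round 1:
  S→A b: FOLLOW(A) ⊇ FIRST(b) = {b}; new: +{b}
  S→a B: FOLLOW(B) ⊇ FOLLOW(S) ⊇ {$}; new: +{$}
  FOLLOW[S]={$}  FOLLOW[A]={b}  FOLLOW[B]={$}
round 2: — fixpoint
  FOLLOW[S]={$}  FOLLOW[A]={b}  FOLLOW[B]={$}

FOLLOW(A) = ["b"]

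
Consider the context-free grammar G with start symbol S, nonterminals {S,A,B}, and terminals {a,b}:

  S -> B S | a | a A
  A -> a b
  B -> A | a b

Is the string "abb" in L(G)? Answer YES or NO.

CNF form of G:
  S -> B S | T0 A | a
  A -> T0 T1
  B -> T0 T1
  T0 -> a
  T1 -> b

CYK fill:
  [0..0]={S,T0}  "a"  orig:{S}
  [1..1]={T1}  "b"  orig:{}
  [2..2]={T1}  "b"  orig:{}
  [0..1]={A,B}  "ab"
  [1..2]=∅  "bb"
  [0..2]=∅  "abb"

S ∉ T[0,2] ⇒ NO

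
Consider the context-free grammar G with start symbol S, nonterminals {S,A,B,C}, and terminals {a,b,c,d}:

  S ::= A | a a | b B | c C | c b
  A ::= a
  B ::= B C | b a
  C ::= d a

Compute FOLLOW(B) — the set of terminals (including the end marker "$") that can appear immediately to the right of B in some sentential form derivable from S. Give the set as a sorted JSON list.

Compute FIRST by fixpoint:
pass 1:
  A via A→a: +{a}
  B via B→b a: +{b}
  C via C→d a: +{d}
  S via S→A: +{a}
  S via S→b B: +{b}
  S via S→c C: +{c}
  FIRST[S]={a,b,c}  FIRST[A]={a}  FIRST[B]={b}  FIRST[C]={d}
pass 2: done
  FIRST[S]={a,b,c}  FIRST[A]={a}  FIRST[B]={b}  FIRST[C]={d}

FOLLOW iteration:
seed FOLLOW(S) with $
pass 1:
  B→B C: FOLLOW(B) ⊇ FIRST(C) = {d}; new: +{d}
  B→B C: FOLLOW(C) ⊇ FOLLOW(B) ⊇ {d}; new: +{d}
  S→A: FOLLOW(A) ⊇ FOLLOW(S) ⊇ {$}; new: +{$}
  S→b B: FOLLOW(B) ⊇ FOLLOW(S) ⊇ {$}; new: +{$}
  S→c C: FOLLOW(C) ⊇ FOLLOW(S) ⊇ {$}; new: +{$}
  FOLLOW(S)={$}  FOLLOW(A)={$}  FOLLOW(B)={$,d}  FOLLOW(C)={$,d}
pass 2: (no change)
  FOLLOW(S)={$}  FOLLOW(A)={$}  FOLLOW(B)={$,d}  FOLLOW(C)={$,d}

FOLLOW(B) = ["$", "d"]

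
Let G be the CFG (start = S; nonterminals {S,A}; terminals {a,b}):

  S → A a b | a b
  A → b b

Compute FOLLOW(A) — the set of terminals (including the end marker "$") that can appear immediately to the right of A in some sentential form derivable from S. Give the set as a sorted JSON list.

Compute FIRST by fixpoint:
[1]
  A via A→b b: +{b}
  S via S→A a b: +{b}
  S via S→a b: +{a}
  FIRST(S)={a,b}  FIRST(A)={b}
[2] done
  FIRST(S)={a,b}  FIRST(A)={b}

Compute FOLLOW by fixpoint:
FOLLOW(S) := {$}
pass 1:
  S→A a b: FOLLOW(A) ⊇ FIRST(a) = {a}; new: +{a}
  FOLLOW[S]={$}  FOLLOW[A]={a}
pass 2: (no change)
  FOLLOW[S]={$}  FOLLOW[A]={a}

FOLLOW(A) = ["a"]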